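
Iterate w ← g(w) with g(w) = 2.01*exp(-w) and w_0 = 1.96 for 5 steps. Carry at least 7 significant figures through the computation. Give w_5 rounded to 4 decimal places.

0.5523

w_1 = g(1.960000) = 0.283125
w_2 = g(0.283125) = 1.514385
w_3 = g(1.514385) = 0.442086
w_4 = g(0.442086) = 1.291815
w_5 = g(1.291815) = 0.552291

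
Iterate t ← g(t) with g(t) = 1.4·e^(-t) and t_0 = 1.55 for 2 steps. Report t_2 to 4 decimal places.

t_1 = g(1.550000) = 0.297147
t_2 = g(0.297147) = 1.040109

1.0401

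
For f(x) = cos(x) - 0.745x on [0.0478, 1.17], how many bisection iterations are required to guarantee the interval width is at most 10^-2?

Initial width b − a = 1.17 − 0.0478 = 1.122200.
After n steps the width is (b−a)/2^n; need (b−a)/2^n ≤ 10^-2.
So n ≥ log₂(1.122200/10^-2) = log₂(112.2200) ≈ 6.8102.
Hence n = 7.

7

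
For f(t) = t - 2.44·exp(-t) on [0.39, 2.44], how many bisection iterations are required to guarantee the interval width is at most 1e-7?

25

Initial width b − a = 2.44 − 0.39 = 2.050000.
After n steps the width is (b−a)/2^n; need (b−a)/2^n ≤ 1e-7.
So n ≥ log₂(2.050000/1e-7) = log₂(20500000.0000) ≈ 24.2891.
Hence n = 25.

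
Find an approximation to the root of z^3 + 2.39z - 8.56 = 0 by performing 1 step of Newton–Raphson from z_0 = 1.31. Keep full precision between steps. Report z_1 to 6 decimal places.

f'(z) = 3z^2 + 2.39
z_0 = 1.310000: f = -3.181009, f' = 7.538300 → z_1 = 1.310000 - (-3.181009)/(7.538300) = 1.731980

1.731980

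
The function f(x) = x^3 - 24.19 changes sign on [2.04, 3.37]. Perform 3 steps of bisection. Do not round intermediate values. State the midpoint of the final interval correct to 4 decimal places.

f(2.040000) = -15.700336, f(3.370000) = 14.082753 (opposite signs)
step 1: m = 2.705000, f(m) = -4.397447 < 0 → root in [2.705000, 3.370000]
step 2: m = 3.037500, f(m) = 3.835209 > 0 → root in [2.705000, 3.037500]
step 3: m = 2.871250, f(m) = -0.519195 < 0 → root in [2.871250, 3.037500]
Midpoint of [2.871250, 3.037500] = 2.954375

2.9544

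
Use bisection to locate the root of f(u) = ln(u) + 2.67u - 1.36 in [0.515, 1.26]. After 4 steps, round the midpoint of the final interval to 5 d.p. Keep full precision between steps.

0.67797

f(0.515000) = -0.648538, f(1.260000) = 2.235312 (opposite signs)
step 1: m = 0.887500, f(m) = 0.890278 > 0 → root in [0.515000, 0.887500]
step 2: m = 0.701250, f(m) = 0.157447 > 0 → root in [0.515000, 0.701250]
step 3: m = 0.608125, f(m) = -0.233681 < 0 → root in [0.608125, 0.701250]
step 4: m = 0.654687, f(m) = -0.035582 < 0 → root in [0.654687, 0.701250]
Midpoint of [0.654687, 0.701250] = 0.677969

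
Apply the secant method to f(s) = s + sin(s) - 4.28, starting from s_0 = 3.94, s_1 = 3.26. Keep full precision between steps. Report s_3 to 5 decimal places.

f(s_0) = -1.056246, f(s_1) = -1.138131
s_2 = 3.260000 - (-1.138131)·(3.260000 - 3.940000)/(-1.138131 - (-1.056246)) = 12.711380; f(s_2) = 8.575882
s_3 = 12.711380 - (8.575882)·(12.711380 - 3.260000)/(8.575882 - (-1.138131)) = 4.367360; f(s_3) = -0.853706

4.36736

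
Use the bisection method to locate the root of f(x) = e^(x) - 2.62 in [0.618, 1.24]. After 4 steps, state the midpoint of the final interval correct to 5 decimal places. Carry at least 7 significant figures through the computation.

f(0.618000) = -0.764786, f(1.240000) = 0.835613 (opposite signs)
step 1: m = 0.929000, f(m) = -0.088024 < 0 → root in [0.929000, 1.240000]
step 2: m = 1.084500, f(m) = 0.337960 > 0 → root in [0.929000, 1.084500]
step 3: m = 1.006750, f(m) = 0.116692 > 0 → root in [0.929000, 1.006750]
step 4: m = 0.967875, f(m) = 0.012345 > 0 → root in [0.929000, 0.967875]
Midpoint of [0.929000, 0.967875] = 0.948438

0.94844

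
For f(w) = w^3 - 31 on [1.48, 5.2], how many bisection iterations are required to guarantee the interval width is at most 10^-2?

Initial width b − a = 5.2 − 1.48 = 3.720000.
After n steps the width is (b−a)/2^n; need (b−a)/2^n ≤ 10^-2.
So n ≥ log₂(3.720000/10^-2) = log₂(372.0000) ≈ 8.5392.
Hence n = 9.

9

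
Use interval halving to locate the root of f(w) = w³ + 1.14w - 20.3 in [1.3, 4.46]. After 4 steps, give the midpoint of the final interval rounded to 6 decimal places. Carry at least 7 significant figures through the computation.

f(1.300000) = -16.621000, f(4.460000) = 73.500936 (opposite signs)
step 1: m = 2.880000, f(m) = 6.871072 > 0 → root in [1.300000, 2.880000]
step 2: m = 2.090000, f(m) = -8.788071 < 0 → root in [2.090000, 2.880000]
step 3: m = 2.485000, f(m) = -2.121666 < 0 → root in [2.485000, 2.880000]
step 4: m = 2.682500, f(m) = 2.060800 > 0 → root in [2.485000, 2.682500]
Midpoint of [2.485000, 2.682500] = 2.583750

2.583750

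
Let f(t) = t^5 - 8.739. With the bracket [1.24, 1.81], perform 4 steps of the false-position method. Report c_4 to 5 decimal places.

f(1.240000) = -5.807375, f(1.810000) = 10.687424
step 1: c = 1.440682, f(c) = -2.532595 < 0 → new bracket [1.440682, 1.810000]
step 2: c = 1.511433, f(c) = -0.851408 < 0 → new bracket [1.511433, 1.810000]
step 3: c = 1.533463, f(c) = -0.259570 < 0 → new bracket [1.533463, 1.810000]
step 4: c = 1.540020, f(c) = -0.076722 < 0 → new bracket [1.540020, 1.810000]

1.54002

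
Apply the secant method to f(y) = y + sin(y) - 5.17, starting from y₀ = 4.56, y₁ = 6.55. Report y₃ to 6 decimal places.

5.698892

f(y_0) = -1.598411, f(y_1) = 1.643660
y_2 = 6.550000 - (1.643660)·(6.550000 - 4.560000)/(1.643660 - (-1.598411)) = 5.541113; f(y_2) = -0.304704
y_3 = 5.541113 - (-0.304704)·(5.541113 - 6.550000)/(-0.304704 - (1.643660)) = 5.698892; f(y_3) = -0.022717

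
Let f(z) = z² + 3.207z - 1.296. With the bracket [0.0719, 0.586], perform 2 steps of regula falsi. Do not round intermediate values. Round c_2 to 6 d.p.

0.362118

f(0.071900) = -1.060247, f(0.586000) = 0.926698
step 1: c = 0.346227, f(c) = -0.065776 < 0 → new bracket [0.346227, 0.586000]
step 2: c = 0.362118, f(c) = -0.003558 < 0 → new bracket [0.362118, 0.586000]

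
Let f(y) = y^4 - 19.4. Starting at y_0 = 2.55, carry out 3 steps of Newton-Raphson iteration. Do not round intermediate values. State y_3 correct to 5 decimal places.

2.09874

Newton update: y ← y − f(y)/f'(y).
f'(y) = 4y^3
y_0 = 2.550000: f = 22.882506, f' = 66.325500 → y_1 = 2.550000 - (22.882506)/(66.325500) = 2.204997
y_1 = 2.204997: f = 4.239152, f' = 42.882877 → y_2 = 2.204997 - (4.239152)/(42.882877) = 2.106143
y_2 = 2.106143: f = 0.276649, f' = 37.370021 → y_3 = 2.106143 - (0.276649)/(37.370021) = 2.098740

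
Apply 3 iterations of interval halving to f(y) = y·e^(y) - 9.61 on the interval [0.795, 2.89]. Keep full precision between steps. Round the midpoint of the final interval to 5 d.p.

1.71156

f(0.795000) = -7.849519, f(2.890000) = 42.390665 (opposite signs)
step 1: m = 1.842500, f(m) = 2.020411 > 0 → root in [0.795000, 1.842500]
step 2: m = 1.318750, f(m) = -4.679530 < 0 → root in [1.318750, 1.842500]
step 3: m = 1.580625, f(m) = -1.931338 < 0 → root in [1.580625, 1.842500]
Midpoint of [1.580625, 1.842500] = 1.711562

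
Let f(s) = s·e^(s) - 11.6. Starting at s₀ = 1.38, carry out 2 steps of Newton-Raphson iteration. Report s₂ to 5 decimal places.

f'(s) = (s + 1)·e^(s)
s_0 = 1.380000: f = -6.114636, f' = 9.460266 → s_1 = 1.380000 - (-6.114636)/(9.460266) = 2.026349
s_1 = 2.026349: f = 3.772574, f' = 22.958914 → s_2 = 2.026349 - (3.772574)/(22.958914) = 1.862031

1.86203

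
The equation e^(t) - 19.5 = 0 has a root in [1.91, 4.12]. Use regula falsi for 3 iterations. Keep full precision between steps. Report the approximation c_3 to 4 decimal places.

f(1.910000) = -12.746911, f(4.120000) = 42.059242
step 1: c = 2.424006, f(c) = -8.209003 < 0 → new bracket [2.424006, 4.120000]
step 2: c = 2.700968, f(c) = -4.605854 < 0 → new bracket [2.700968, 4.120000]
step 3: c = 2.841027, f(c) = -2.366648 < 0 → new bracket [2.841027, 4.120000]

2.8410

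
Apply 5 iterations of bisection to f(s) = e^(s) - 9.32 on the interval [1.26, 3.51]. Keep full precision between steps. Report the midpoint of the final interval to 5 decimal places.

f(1.260000) = -5.794579, f(3.510000) = 24.128268 (opposite signs)
step 1: m = 2.385000, f(m) = 1.539063 > 0 → root in [1.260000, 2.385000]
step 2: m = 1.822500, f(m) = -3.132693 < 0 → root in [1.822500, 2.385000]
step 3: m = 2.103750, f(m) = -1.123149 < 0 → root in [2.103750, 2.385000]
step 4: m = 2.244375, f(m) = 0.114517 > 0 → root in [2.103750, 2.244375]
step 5: m = 2.174062, f(m) = -0.526063 < 0 → root in [2.174062, 2.244375]
Midpoint of [2.174062, 2.244375] = 2.209219

2.20922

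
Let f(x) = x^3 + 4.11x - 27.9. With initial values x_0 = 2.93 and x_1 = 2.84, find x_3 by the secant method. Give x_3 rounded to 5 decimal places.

2.58705

f(x_0) = 9.296057, f(x_1) = 6.678704
x_2 = 2.840000 - (6.678704)·(2.840000 - 2.930000)/(6.678704 - (9.296057)) = 2.610347; f(x_2) = 0.615196
x_3 = 2.610347 - (0.615196)·(2.610347 - 2.840000)/(0.615196 - (6.678704)) = 2.587047; f(x_3) = 0.047372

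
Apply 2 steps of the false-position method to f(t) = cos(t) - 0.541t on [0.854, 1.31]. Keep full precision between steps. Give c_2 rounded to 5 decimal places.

f(0.854000) = 0.194959, f(1.310000) = -0.450860
step 1: c = 0.991657, f(c) = 0.010818 > 0 → new bracket [0.991657, 1.310000]
step 2: c = 0.999116, f(c) = 0.000524 > 0 → new bracket [0.999116, 1.310000]

0.99912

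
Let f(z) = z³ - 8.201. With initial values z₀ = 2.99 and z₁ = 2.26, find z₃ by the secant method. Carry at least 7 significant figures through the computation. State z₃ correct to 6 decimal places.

f(z_0) = 18.529899, f(z_1) = 3.342176
z_2 = 2.260000 - (3.342176)·(2.260000 - 2.990000)/(3.342176 - (18.529899)) = 2.099358; f(z_2) = 1.051507
z_3 = 2.099358 - (1.051507)·(2.099358 - 2.260000)/(1.051507 - (3.342176)) = 2.025617; f(z_3) = 0.110356

2.025617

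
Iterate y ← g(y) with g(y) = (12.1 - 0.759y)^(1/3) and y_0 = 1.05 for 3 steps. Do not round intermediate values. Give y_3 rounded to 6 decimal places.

2.185821

y_1 = g(1.050000) = 2.244219
y_2 = g(2.244219) = 2.182551
y_3 = g(2.182551) = 2.185821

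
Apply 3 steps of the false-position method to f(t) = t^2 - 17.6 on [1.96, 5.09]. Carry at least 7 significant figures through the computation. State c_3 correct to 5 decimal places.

f(1.960000) = -13.758400, f(5.090000) = 8.308100
step 1: c = 3.911546, f(c) = -2.299807 < 0 → new bracket [3.911546, 5.090000]
step 2: c = 4.167036, f(c) = -0.235808 < 0 → new bracket [4.167036, 5.090000]
step 3: c = 4.192510, f(c) = -0.022862 < 0 → new bracket [4.192510, 5.090000]

4.19251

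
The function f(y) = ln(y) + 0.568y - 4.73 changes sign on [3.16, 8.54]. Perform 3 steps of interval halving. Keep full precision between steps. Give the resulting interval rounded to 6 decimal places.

f(3.160000) = -1.784548, f(8.540000) = 2.265481 (opposite signs)
step 1: m = 5.850000, f(m) = 0.359242 > 0 → root in [3.160000, 5.850000]
step 2: m = 4.505000, f(m) = -0.665972 < 0 → root in [4.505000, 5.850000]
step 3: m = 5.177500, f(m) = -0.144858 < 0 → root in [5.177500, 5.850000]

[5.177500, 5.850000]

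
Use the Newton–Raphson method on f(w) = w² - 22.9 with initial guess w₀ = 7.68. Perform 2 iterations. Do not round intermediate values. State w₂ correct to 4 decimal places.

Newton update: w ← w − f(w)/f'(w).
f'(w) = 2w
w_0 = 7.680000: f = 36.082400, f' = 15.360000 → w_1 = 7.680000 - (36.082400)/(15.360000) = 5.330885
w_1 = 5.330885: f = 5.518339, f' = 10.661771 → w_2 = 5.330885 - (5.518339)/(10.661771) = 4.813304

4.8133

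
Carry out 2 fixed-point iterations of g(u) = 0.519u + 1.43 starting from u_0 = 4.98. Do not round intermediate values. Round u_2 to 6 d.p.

u_1 = g(4.980000) = 4.014620
u_2 = g(4.014620) = 3.513588

3.513588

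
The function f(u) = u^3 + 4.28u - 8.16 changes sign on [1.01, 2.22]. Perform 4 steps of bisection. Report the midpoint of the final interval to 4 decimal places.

1.3503

f(1.010000) = -2.806899, f(2.220000) = 12.282648 (opposite signs)
step 1: m = 1.615000, f(m) = 2.964483 > 0 → root in [1.010000, 1.615000]
step 2: m = 1.312500, f(m) = -0.281514 < 0 → root in [1.312500, 1.615000]
step 3: m = 1.463750, f(m) = 1.241028 > 0 → root in [1.312500, 1.463750]
step 4: m = 1.388125, f(m) = 0.455941 > 0 → root in [1.312500, 1.388125]
Midpoint of [1.312500, 1.388125] = 1.350313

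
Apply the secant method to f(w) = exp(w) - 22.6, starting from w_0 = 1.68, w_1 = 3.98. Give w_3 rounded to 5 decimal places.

Secant update: w_(k+1) = w_k − f(w_k)·(w_k − w_(k-1))/(f(w_k) − f(w_(k-1))).
f(w_0) = -17.234444, f(w_1) = 30.917034
w_2 = 3.980000 - (30.917034)·(3.980000 - 1.680000)/(30.917034 - (-17.234444)) = 2.503219; f(w_2) = -10.378225
w_3 = 2.503219 - (-10.378225)·(2.503219 - 3.980000)/(-10.378225 - (30.917034)) = 2.874360; f(w_3) = -4.885913

2.87436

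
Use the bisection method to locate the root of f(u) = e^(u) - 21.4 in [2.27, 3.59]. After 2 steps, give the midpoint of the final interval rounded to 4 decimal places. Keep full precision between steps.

f(2.270000) = -11.720599, f(3.590000) = 14.834076 (opposite signs)
step 1: m = 2.930000, f(m) = -2.672370 < 0 → root in [2.930000, 3.590000]
step 2: m = 3.260000, f(m) = 4.649537 > 0 → root in [2.930000, 3.260000]
Midpoint of [2.930000, 3.260000] = 3.095000

3.0950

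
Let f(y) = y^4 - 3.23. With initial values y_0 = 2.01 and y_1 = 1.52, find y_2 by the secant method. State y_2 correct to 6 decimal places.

f(y_0) = 13.092408, f(y_1) = 2.107948
y_2 = 1.520000 - (2.107948)·(1.520000 - 2.010000)/(2.107948 - (13.092408)) = 1.425968; f(y_2) = 0.904649

1.425968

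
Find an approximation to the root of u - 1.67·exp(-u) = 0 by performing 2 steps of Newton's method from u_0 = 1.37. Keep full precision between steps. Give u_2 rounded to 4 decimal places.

0.7709

f'(u) = 1 + 1.67·exp(-u)
u_0 = 1.370000: f = 0.945641, f' = 1.424359 → u_1 = 1.370000 - (0.945641)/(1.424359) = 0.706093
u_1 = 0.706093: f = -0.118167, f' = 1.824260 → u_2 = 0.706093 - (-0.118167)/(1.824260) = 0.770868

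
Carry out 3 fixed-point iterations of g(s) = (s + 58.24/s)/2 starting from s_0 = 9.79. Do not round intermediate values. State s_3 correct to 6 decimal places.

s_1 = g(9.790000) = 7.869464
s_2 = g(7.869464) = 7.635111
s_3 = g(7.635111) = 7.631514

7.631514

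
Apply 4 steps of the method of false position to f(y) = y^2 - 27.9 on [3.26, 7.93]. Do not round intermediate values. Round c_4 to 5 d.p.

f(3.260000) = -17.272400, f(7.930000) = 34.984900
step 1: c = 4.803557, f(c) = -4.825843 < 0 → new bracket [4.803557, 7.930000]
step 2: c = 5.182543, f(c) = -1.041248 < 0 → new bracket [5.182543, 7.930000]
step 3: c = 5.261952, f(c) = -0.211866 < 0 → new bracket [5.261952, 7.930000]
step 4: c = 5.278012, f(c) = -0.042592 < 0 → new bracket [5.278012, 7.930000]

5.27801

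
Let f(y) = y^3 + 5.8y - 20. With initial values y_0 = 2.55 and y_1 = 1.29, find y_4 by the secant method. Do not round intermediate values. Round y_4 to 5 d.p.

2.02064

Secant update: y_(k+1) = y_k − f(y_k)·(y_k − y_(k-1))/(f(y_k) − f(y_(k-1))).
f(y_0) = 11.371375, f(y_1) = -10.371311
y_2 = 1.290000 - (-10.371311)·(1.290000 - 2.550000)/(-10.371311 - (11.371375)) = 1.891023; f(y_2) = -2.269831
y_3 = 1.891023 - (-2.269831)·(1.891023 - 1.290000)/(-2.269831 - (-10.371311)) = 2.059414; f(y_3) = 0.678966
y_4 = 2.059414 - (0.678966)·(2.059414 - 1.891023)/(0.678966 - (-2.269831)) = 2.020642; f(y_4) = -0.030009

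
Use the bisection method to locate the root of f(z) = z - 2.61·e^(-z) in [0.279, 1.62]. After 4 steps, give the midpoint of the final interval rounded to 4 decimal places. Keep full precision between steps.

f(0.279000) = -1.695569, f(1.620000) = 1.103484 (opposite signs)
step 1: m = 0.949500, f(m) = -0.060399 < 0 → root in [0.949500, 1.620000]
step 2: m = 1.284750, f(m) = 0.562511 > 0 → root in [0.949500, 1.284750]
step 3: m = 1.117125, f(m) = 0.263083 > 0 → root in [0.949500, 1.117125]
step 4: m = 1.033313, f(m) = 0.104606 > 0 → root in [0.949500, 1.033313]
Midpoint of [0.949500, 1.033313] = 0.991406

0.9914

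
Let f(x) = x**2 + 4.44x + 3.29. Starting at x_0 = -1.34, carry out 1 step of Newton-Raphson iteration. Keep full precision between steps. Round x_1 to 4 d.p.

-0.8491

Newton update: x ← x − f(x)/f'(x).
f'(x) = 2x + 4.44
x_0 = -1.340000: f = -0.864000, f' = 1.760000 → x_1 = -1.340000 - (-0.864000)/(1.760000) = -0.849091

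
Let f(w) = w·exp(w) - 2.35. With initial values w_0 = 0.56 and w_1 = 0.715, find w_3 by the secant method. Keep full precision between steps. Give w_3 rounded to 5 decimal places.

Secant update: w_(k+1) = w_k − f(w_k)·(w_k − w_(k-1))/(f(w_k) − f(w_(k-1))).
f(w_0) = -1.369623, f(w_1) = -0.888407
w_2 = 0.715000 - (-0.888407)·(0.715000 - 0.560000)/(-0.888407 - (-1.369623)) = 1.001156; f(w_2) = 0.374571
w_3 = 1.001156 - (0.374571)·(1.001156 - 0.715000)/(0.374571 - (-0.888407)) = 0.916288; f(w_3) = -0.059284

0.91629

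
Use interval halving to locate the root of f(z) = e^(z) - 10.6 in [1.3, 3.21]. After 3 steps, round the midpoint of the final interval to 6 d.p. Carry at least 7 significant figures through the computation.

2.374375

f(1.300000) = -6.930703, f(3.210000) = 14.179086 (opposite signs)
step 1: m = 2.255000, f(m) = -1.064707 < 0 → root in [2.255000, 3.210000]
step 2: m = 2.732500, f(m) = 4.771267 > 0 → root in [2.255000, 2.732500]
step 3: m = 2.493750, f(m) = 1.506591 > 0 → root in [2.255000, 2.493750]
Midpoint of [2.255000, 2.493750] = 2.374375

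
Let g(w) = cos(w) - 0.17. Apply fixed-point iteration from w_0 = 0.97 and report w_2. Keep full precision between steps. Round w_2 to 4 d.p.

0.7529

w_1 = g(0.970000) = 0.395300
w_2 = g(0.395300) = 0.752881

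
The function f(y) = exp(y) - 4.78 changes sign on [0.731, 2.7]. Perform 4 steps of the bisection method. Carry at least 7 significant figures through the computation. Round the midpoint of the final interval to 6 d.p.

1.530906

f(0.731000) = -2.702843, f(2.700000) = 10.099732 (opposite signs)
step 1: m = 1.715500, f(m) = 0.779455 > 0 → root in [0.731000, 1.715500]
step 2: m = 1.223250, f(m) = -1.381786 < 0 → root in [1.223250, 1.715500]
step 3: m = 1.469375, f(m) = -0.433482 < 0 → root in [1.469375, 1.715500]
step 4: m = 1.592437, f(m) = 0.135716 > 0 → root in [1.469375, 1.592437]
Midpoint of [1.469375, 1.592437] = 1.530906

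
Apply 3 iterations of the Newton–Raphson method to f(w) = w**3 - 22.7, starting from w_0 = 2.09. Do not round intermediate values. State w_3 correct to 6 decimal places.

f'(w) = 3w**2
w_0 = 2.090000: f = -13.570671, f' = 13.104300 → w_1 = 2.090000 - (-13.570671)/(13.104300) = 3.125589
w_1 = 3.125589: f = 7.834842, f' = 29.307923 → w_2 = 3.125589 - (7.834842)/(29.307923) = 2.858261
w_2 = 2.858261: f = 0.651002, f' = 24.508963 → w_3 = 2.858261 - (0.651002)/(24.508963) = 2.831699

2.831699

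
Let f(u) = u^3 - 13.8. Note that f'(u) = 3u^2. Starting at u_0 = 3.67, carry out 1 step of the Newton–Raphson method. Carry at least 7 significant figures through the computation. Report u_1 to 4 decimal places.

2.7882

u_0 = 3.670000: f = 35.630863, f' = 40.406700 → u_1 = 3.670000 - (35.630863)/(40.406700) = 2.788194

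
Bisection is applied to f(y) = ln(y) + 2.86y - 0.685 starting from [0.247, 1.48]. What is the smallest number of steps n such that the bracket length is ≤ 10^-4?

Initial width b − a = 1.48 − 0.247 = 1.233000.
After n steps the width is (b−a)/2^n; need (b−a)/2^n ≤ 10^-4.
So n ≥ log₂(1.233000/10^-4) = log₂(12330.0000) ≈ 13.5899.
Hence n = 14.

14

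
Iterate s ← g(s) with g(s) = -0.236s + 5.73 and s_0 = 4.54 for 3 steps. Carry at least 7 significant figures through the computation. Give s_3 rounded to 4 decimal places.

4.6372

s_1 = g(4.540000) = 4.658560
s_2 = g(4.658560) = 4.630580
s_3 = g(4.630580) = 4.637183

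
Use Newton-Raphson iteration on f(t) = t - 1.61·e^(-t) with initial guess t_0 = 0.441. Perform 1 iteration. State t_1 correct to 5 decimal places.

f'(t) = 1 + 1.61·e^(-t)
t_0 = 0.441000: f = -0.594862, f' = 2.035862 → t_1 = 0.441000 - (-0.594862)/(2.035862) = 0.733192

0.73319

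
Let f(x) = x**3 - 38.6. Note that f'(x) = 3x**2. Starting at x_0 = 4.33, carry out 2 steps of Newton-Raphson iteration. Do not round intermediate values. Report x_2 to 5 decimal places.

Newton update: x ← x − f(x)/f'(x).
x_0 = 4.330000: f = 42.582737, f' = 56.246700 → x_1 = 4.330000 - (42.582737)/(56.246700) = 3.572929
x_1 = 3.572929: f = 7.011380, f' = 38.297468 → x_2 = 3.572929 - (7.011380)/(38.297468) = 3.389852

3.38985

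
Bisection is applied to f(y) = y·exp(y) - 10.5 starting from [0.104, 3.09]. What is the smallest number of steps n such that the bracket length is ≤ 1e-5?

Initial width b − a = 3.09 − 0.104 = 2.986000.
After n steps the width is (b−a)/2^n; need (b−a)/2^n ≤ 1e-5.
So n ≥ log₂(2.986000/1e-5) = log₂(298600.0000) ≈ 18.1879.
Hence n = 19.

19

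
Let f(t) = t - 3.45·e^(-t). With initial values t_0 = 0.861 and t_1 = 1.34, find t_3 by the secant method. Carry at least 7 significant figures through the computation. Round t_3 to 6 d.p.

f(t_0) = -0.597450, f(t_1) = 0.436632
t_2 = 1.340000 - (0.436632)·(1.340000 - 0.861000)/(0.436632 - (-0.597450)) = 1.137746; f(t_2) = 0.031881
t_3 = 1.137746 - (0.031881)·(1.137746 - 1.340000)/(0.031881 - (0.436632)) = 1.121815; f(t_3) = -0.001808

1.121815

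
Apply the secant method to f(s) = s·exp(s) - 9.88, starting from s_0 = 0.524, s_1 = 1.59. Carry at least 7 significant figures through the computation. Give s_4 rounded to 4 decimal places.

1.7359

f(s_0) = -8.995085, f(s_1) = -2.083039
s_2 = 1.590000 - (-2.083039)·(1.590000 - 0.524000)/(-2.083039 - (-8.995085)) = 1.911254; f(s_2) = 3.043056
s_3 = 1.911254 - (3.043056)·(1.911254 - 1.590000)/(3.043056 - (-2.083039)) = 1.720545; f(s_3) = -0.266336
s_4 = 1.720545 - (-0.266336)·(1.720545 - 1.911254)/(-0.266336 - (3.043056)) = 1.735893; f(s_4) = -0.030562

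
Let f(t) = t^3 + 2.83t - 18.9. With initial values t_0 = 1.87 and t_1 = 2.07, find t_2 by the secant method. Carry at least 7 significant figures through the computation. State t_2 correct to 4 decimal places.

2.3581

f(t_0) = -7.068697, f(t_1) = -4.172157
t_2 = 2.070000 - (-4.172157)·(2.070000 - 1.870000)/(-4.172157 - (-7.068697)) = 2.358079; f(t_2) = 0.885542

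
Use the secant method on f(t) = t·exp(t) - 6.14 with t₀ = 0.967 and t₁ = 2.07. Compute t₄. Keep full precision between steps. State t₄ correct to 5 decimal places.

f(t_0) = -3.596749, f(t_1) = 10.264384
t_2 = 2.070000 - (10.264384)·(2.070000 - 0.967000)/(10.264384 - (-3.596749)) = 1.253211; f(t_2) = -1.751793
t_3 = 1.253211 - (-1.751793)·(1.253211 - 2.070000)/(-1.751793 - (10.264384)) = 1.372288; f(t_3) = -0.727196
t_4 = 1.372288 - (-0.727196)·(1.372288 - 1.253211)/(-0.727196 - (-1.751793)) = 1.456801; f(t_4) = 0.112892

1.45680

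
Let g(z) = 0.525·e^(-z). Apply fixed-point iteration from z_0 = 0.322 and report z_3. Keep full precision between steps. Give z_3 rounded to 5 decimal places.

z_1 = g(0.322000) = 0.380467
z_2 = g(0.380467) = 0.358860
z_3 = g(0.358860) = 0.366698

0.36670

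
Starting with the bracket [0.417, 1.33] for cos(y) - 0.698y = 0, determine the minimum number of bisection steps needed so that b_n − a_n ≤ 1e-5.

Initial width b − a = 1.33 − 0.417 = 0.913000.
After n steps the width is (b−a)/2^n; need (b−a)/2^n ≤ 1e-5.
So n ≥ log₂(0.913000/1e-5) = log₂(91300.0000) ≈ 16.4783.
Hence n = 17.

17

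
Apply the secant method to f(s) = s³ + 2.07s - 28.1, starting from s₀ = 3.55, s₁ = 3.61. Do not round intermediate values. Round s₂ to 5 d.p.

f(s_0) = 23.987375, f(s_1) = 26.418581
s_2 = 3.610000 - (26.418581)·(3.610000 - 3.550000)/(26.418581 - (23.987375)) = 2.958013; f(s_2) = 3.905228

2.95801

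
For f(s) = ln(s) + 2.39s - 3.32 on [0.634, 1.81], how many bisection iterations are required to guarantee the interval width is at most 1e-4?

Initial width b − a = 1.81 − 0.634 = 1.176000.
After n steps the width is (b−a)/2^n; need (b−a)/2^n ≤ 1e-4.
So n ≥ log₂(1.176000/1e-4) = log₂(11760.0000) ≈ 13.5216.
Hence n = 14.

14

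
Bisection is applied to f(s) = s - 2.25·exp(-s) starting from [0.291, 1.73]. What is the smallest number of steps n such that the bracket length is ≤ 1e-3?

Initial width b − a = 1.73 − 0.291 = 1.439000.
After n steps the width is (b−a)/2^n; need (b−a)/2^n ≤ 1e-3.
So n ≥ log₂(1.439000/1e-3) = log₂(1439.0000) ≈ 10.4909.
Hence n = 11.

11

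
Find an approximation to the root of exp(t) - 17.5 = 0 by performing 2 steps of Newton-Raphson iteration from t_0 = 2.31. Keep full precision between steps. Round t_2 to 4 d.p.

f'(t) = exp(t)
t_0 = 2.310000: f = -7.425575, f' = 10.074425 → t_1 = 2.310000 - (-7.425575)/(10.074425) = 3.047072
t_1 = 3.047072: f = 3.553607, f' = 21.053607 → t_2 = 3.047072 - (3.553607)/(21.053607) = 2.878283

2.8783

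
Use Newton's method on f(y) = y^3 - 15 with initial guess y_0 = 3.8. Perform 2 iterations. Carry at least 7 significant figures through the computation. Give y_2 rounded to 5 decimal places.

f'(y) = 3y^2
y_0 = 3.800000: f = 39.872000, f' = 43.320000 → y_1 = 3.800000 - (39.872000)/(43.320000) = 2.879594
y_1 = 2.879594: f = 8.877764, f' = 24.876180 → y_2 = 2.879594 - (8.877764)/(24.876180) = 2.522716

2.52272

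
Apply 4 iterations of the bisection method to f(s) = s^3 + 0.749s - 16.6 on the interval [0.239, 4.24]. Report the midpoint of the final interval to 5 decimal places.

f(0.239000) = -16.407337, f(4.240000) = 62.800784 (opposite signs)
step 1: m = 2.239500, f(m) = -3.690715 < 0 → root in [2.239500, 4.240000]
step 2: m = 3.239750, f(m) = 19.830924 > 0 → root in [2.239500, 3.239750]
step 3: m = 2.739625, f(m) = 6.014358 > 0 → root in [2.239500, 2.739625]
step 4: m = 2.489562, f(m) = 0.694795 > 0 → root in [2.239500, 2.489562]
Midpoint of [2.239500, 2.489562] = 2.364531

2.36453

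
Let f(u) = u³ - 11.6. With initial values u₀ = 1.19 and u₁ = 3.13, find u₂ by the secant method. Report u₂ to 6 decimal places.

f(u_0) = -9.914841, f(u_1) = 19.064297
u_2 = 3.130000 - (19.064297)·(3.130000 - 1.190000)/(19.064297 - (-9.914841)) = 1.853746; f(u_2) = -5.229833

1.853746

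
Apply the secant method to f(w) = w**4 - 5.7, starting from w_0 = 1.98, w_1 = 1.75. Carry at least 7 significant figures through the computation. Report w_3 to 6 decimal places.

1.556159

f(w_0) = 9.669536, f(w_1) = 3.678906
w_2 = 1.750000 - (3.678906)·(1.750000 - 1.980000)/(3.678906 - (9.669536)) = 1.608755; f(w_2) = 0.998218
w_3 = 1.608755 - (0.998218)·(1.608755 - 1.750000)/(0.998218 - (3.678906)) = 1.556159; f(w_3) = 0.164290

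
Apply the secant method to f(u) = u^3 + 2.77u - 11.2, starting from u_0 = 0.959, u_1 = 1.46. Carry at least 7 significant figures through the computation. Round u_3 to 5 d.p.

1.79892

f(u_0) = -7.661596, f(u_1) = -4.043664
u_2 = 1.460000 - (-4.043664)·(1.460000 - 0.959000)/(-4.043664 - (-7.661596)) = 2.019954; f(u_2) = 2.637118
u_3 = 2.019954 - (2.637118)·(2.019954 - 1.460000)/(2.637118 - (-4.043664)) = 1.798922; f(u_3) = -0.395454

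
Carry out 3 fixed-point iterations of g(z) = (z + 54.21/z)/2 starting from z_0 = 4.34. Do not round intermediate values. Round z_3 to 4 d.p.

z_1 = g(4.340000) = 8.415392
z_2 = g(8.415392) = 7.428580
z_3 = g(7.428580) = 7.363036

7.3630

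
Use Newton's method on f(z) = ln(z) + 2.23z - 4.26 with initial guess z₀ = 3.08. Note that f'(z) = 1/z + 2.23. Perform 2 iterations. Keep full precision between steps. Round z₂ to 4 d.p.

1.6779

Newton update: z ← z − f(z)/f'(z).
z_0 = 3.080000: f = 3.733330, f' = 2.554675 → z_1 = 3.080000 - (3.733330)/(2.554675) = 1.618629
z_1 = 1.618629: f = -0.168879, f' = 2.847807 → z_2 = 1.618629 - (-0.168879)/(2.847807) = 1.677930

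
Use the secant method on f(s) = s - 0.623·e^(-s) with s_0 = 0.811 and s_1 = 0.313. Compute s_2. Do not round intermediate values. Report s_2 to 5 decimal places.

0.41792

f(s_0) = 0.534130, f(s_1) = -0.142569
s_2 = 0.313000 - (-0.142569)·(0.313000 - 0.811000)/(-0.142569 - (0.534130)) = 0.417920; f(s_2) = 0.007727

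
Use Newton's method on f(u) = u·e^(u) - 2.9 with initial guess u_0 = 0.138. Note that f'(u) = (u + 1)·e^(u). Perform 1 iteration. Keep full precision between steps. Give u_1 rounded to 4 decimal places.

2.2366

u_0 = 0.138000: f = -2.741579, f' = 1.306396 → u_1 = 0.138000 - (-2.741579)/(1.306396) = 2.236582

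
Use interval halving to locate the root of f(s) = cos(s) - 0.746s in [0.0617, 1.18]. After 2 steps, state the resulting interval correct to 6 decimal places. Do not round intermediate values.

[0.620850, 0.900425]

f(0.061700) = 0.952069, f(1.180000) = -0.499355 (opposite signs)
step 1: m = 0.620850, f(m) = 0.350230 > 0 → root in [0.620850, 1.180000]
step 2: m = 0.900425, f(m) = -0.050440 < 0 → root in [0.620850, 0.900425]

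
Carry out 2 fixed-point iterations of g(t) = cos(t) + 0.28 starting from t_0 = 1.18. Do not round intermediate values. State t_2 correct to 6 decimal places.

1.069425

t_1 = g(1.180000) = 0.660925
t_2 = g(0.660925) = 1.069425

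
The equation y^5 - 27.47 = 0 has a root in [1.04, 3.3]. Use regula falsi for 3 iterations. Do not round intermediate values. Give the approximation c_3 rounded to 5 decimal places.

1.44678

f(1.040000) = -26.253347, f(3.300000) = 363.883930
step 1: c = 1.192081, f(c) = -25.062705 < 0 → new bracket [1.192081, 3.300000]
step 2: c = 1.327910, f(c) = -23.341016 < 0 → new bracket [1.327910, 3.300000]
step 3: c = 1.446783, f(c) = -21.131055 < 0 → new bracket [1.446783, 3.300000]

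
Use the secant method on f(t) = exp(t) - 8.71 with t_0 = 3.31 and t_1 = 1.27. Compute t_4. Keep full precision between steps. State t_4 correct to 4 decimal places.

f(t_0) = 18.675125, f(t_1) = -5.149147
t_2 = 1.270000 - (-5.149147)·(1.270000 - 3.310000)/(-5.149147 - (18.675125)) = 1.710906; f(t_2) = -3.176028
t_3 = 1.710906 - (-3.176028)·(1.710906 - 1.270000)/(-3.176028 - (-5.149147)) = 2.420609; f(t_3) = 2.542711
t_4 = 2.420609 - (2.542711)·(2.420609 - 1.710906)/(2.542711 - (-3.176028)) = 2.105055; f(t_4) = -0.502444

2.1051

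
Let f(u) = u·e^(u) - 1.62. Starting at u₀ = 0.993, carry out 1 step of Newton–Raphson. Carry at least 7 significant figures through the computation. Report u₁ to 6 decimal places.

Newton update: u ← u − f(u)/f'(u).
f'(u) = (u + 1)·e^(u)
u_0 = 0.993000: f = 1.060425, f' = 5.379745 → u_1 = 0.993000 - (1.060425)/(5.379745) = 0.795886

0.795886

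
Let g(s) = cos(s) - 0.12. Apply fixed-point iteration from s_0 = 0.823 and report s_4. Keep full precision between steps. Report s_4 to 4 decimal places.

s_1 = g(0.823000) = 0.560025
s_2 = g(0.560025) = 0.727242
s_3 = g(0.727242) = 0.627011
s_4 = g(0.627011) = 0.689785

0.6898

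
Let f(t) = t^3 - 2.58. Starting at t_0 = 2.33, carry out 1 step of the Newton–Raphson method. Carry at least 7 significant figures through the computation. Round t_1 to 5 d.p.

f'(t) = 3t^2
t_0 = 2.330000: f = 10.069337, f' = 16.286700 → t_1 = 2.330000 - (10.069337)/(16.286700) = 1.711745

1.71174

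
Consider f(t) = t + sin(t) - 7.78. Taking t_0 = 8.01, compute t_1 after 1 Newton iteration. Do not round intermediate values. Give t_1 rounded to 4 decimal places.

6.5681

f'(t) = 1 + cos(t)
t_0 = 8.010000: f = 1.217854, f' = 0.844614 → t_1 = 8.010000 - (1.217854)/(0.844614) = 6.568094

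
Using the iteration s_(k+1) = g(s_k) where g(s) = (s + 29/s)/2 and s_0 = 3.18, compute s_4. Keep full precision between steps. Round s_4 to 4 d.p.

5.3852

s_1 = g(3.180000) = 6.149748
s_2 = g(6.149748) = 5.432694
s_3 = g(5.432694) = 5.385373
s_4 = g(5.385373) = 5.385165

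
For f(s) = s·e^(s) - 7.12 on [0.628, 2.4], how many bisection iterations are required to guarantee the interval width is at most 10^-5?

Initial width b − a = 2.4 − 0.628 = 1.772000.
After n steps the width is (b−a)/2^n; need (b−a)/2^n ≤ 10^-5.
So n ≥ log₂(1.772000/10^-5) = log₂(177200.0000) ≈ 17.4350.
Hence n = 18.

18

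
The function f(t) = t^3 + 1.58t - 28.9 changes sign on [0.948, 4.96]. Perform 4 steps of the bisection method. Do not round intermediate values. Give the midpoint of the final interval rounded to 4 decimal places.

f(0.948000) = -26.550189, f(4.960000) = 100.960736 (opposite signs)
step 1: m = 2.954000, f(m) = 1.544267 > 0 → root in [0.948000, 2.954000]
step 2: m = 1.951000, f(m) = -18.391132 < 0 → root in [1.951000, 2.954000]
step 3: m = 2.452500, f(m) = -10.273860 < 0 → root in [2.452500, 2.954000]
step 4: m = 2.703250, f(m) = -4.874702 < 0 → root in [2.703250, 2.954000]
Midpoint of [2.703250, 2.954000] = 2.828625

2.8286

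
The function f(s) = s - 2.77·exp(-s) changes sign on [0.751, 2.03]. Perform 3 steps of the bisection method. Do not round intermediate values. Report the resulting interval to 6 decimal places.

[0.910875, 1.070750]

f(0.751000) = -0.556148, f(2.030000) = 1.666201 (opposite signs)
step 1: m = 1.390500, f(m) = 0.700906 > 0 → root in [0.751000, 1.390500]
step 2: m = 1.070750, f(m) = 0.121329 > 0 → root in [0.751000, 1.070750]
step 3: m = 0.910875, f(m) = -0.203142 < 0 → root in [0.910875, 1.070750]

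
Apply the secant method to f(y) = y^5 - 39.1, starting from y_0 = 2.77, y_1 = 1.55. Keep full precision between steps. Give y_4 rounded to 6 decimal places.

2.014883

f(y_0) = 123.979303, f(y_1) = -30.153390
y_2 = 1.550000 - (-30.153390)·(1.550000 - 2.770000)/(-30.153390 - (123.979303)) = 1.788672; f(y_2) = -20.791474
y_3 = 1.788672 - (-20.791474)·(1.788672 - 1.550000)/(-20.791474 - (-30.153390)) = 2.318728; f(y_3) = 27.926866
y_4 = 2.318728 - (27.926866)·(2.318728 - 1.788672)/(27.926866 - (-20.791474)) = 2.014883; f(y_4) = -5.891483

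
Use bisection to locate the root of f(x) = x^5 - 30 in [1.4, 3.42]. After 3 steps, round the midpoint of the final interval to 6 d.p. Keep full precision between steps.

2.031250

f(1.400000) = -24.621760, f(3.420000) = 437.875744 (opposite signs)
step 1: m = 2.410000, f(m) = 51.299002 > 0 → root in [1.400000, 2.410000]
step 2: m = 1.905000, f(m) = -4.911488 < 0 → root in [1.905000, 2.410000]
step 3: m = 2.157500, f(m) = 16.747030 > 0 → root in [1.905000, 2.157500]
Midpoint of [1.905000, 2.157500] = 2.031250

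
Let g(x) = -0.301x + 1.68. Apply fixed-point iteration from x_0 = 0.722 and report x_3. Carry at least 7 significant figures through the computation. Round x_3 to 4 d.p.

1.3068

x_1 = g(0.722000) = 1.462678
x_2 = g(1.462678) = 1.239734
x_3 = g(1.239734) = 1.306840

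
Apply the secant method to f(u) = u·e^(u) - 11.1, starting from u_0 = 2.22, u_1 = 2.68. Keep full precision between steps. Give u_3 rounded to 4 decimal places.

f(u_0) = 9.340275, f(u_1) = 27.988050
u_2 = 2.680000 - (27.988050)·(2.680000 - 2.220000)/(27.988050 - (9.340275)) = 1.989596; f(u_2) = 3.449073
u_3 = 1.989596 - (3.449073)·(1.989596 - 2.680000)/(3.449073 - (27.988050)) = 1.892556; f(u_3) = 1.459589

1.8926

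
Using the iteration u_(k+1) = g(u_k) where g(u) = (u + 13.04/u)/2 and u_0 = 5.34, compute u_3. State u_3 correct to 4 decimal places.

u_1 = g(5.340000) = 3.890974
u_2 = g(3.890974) = 3.621160
u_3 = g(3.621160) = 3.611108

3.6111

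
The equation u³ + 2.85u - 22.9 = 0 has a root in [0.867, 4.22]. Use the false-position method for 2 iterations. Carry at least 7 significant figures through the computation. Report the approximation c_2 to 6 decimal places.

False-position update: c = (a·f(b) − b·f(a))/(f(b) − f(a)); replace the endpoint whose sign matches f(c).
f(0.867000) = -19.777336, f(4.220000) = 64.278448
step 1: c = 1.655921, f(c) = -13.639962 < 0 → new bracket [1.655921, 4.220000]
step 2: c = 2.104775, f(c) = -7.577079 < 0 → new bracket [2.104775, 4.220000]

2.104775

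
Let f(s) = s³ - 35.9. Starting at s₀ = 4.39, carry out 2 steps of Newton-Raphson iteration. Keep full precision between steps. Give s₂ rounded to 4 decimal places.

3.3159

f'(s) = 3s²
s_0 = 4.390000: f = 48.704519, f' = 57.816300 → s_1 = 4.390000 - (48.704519)/(57.816300) = 3.547599
s_1 = 3.547599: f = 8.748154, f' = 37.756372 → s_2 = 3.547599 - (8.748154)/(37.756372) = 3.315899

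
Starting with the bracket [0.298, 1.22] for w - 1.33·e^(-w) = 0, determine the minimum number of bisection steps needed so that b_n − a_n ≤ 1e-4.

Initial width b − a = 1.22 − 0.298 = 0.922000.
After n steps the width is (b−a)/2^n; need (b−a)/2^n ≤ 1e-4.
So n ≥ log₂(0.922000/1e-4) = log₂(9220.0000) ≈ 13.1706.
Hence n = 14.

14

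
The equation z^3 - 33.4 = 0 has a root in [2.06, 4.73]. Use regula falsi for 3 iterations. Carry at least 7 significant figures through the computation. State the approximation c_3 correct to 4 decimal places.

3.1549

f(2.060000) = -24.658184, f(4.730000) = 72.423817
step 1: c = 2.738162, f(c) = -12.870539 < 0 → new bracket [2.738162, 4.730000]
step 2: c = 3.038722, f(c) = -5.340961 < 0 → new bracket [3.038722, 4.730000]
step 3: c = 3.154880, f(c) = -1.998623 < 0 → new bracket [3.154880, 4.730000]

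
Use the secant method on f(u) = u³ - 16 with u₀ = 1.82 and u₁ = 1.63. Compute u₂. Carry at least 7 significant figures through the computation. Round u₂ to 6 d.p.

f(u_0) = -9.971432, f(u_1) = -11.669253
u_2 = 1.630000 - (-11.669253)·(1.630000 - 1.820000)/(-11.669253 - (-9.971432)) = 2.935884; f(u_2) = 9.305614

2.935884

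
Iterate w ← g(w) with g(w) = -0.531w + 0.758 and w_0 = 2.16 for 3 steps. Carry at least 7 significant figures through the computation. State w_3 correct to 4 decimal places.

w_1 = g(2.160000) = -0.388960
w_2 = g(-0.388960) = 0.964538
w_3 = g(0.964538) = 0.245830

0.2458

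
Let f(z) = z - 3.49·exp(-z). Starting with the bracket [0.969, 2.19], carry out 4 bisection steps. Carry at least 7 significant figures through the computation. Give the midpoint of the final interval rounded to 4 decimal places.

1.1598

f(0.969000) = -0.355323, f(2.190000) = 1.799411 (opposite signs)
step 1: m = 1.579500, f(m) = 0.860287 > 0 → root in [0.969000, 1.579500]
step 2: m = 1.274250, f(m) = 0.298304 > 0 → root in [0.969000, 1.274250]
step 3: m = 1.121625, f(m) = -0.015243 < 0 → root in [1.121625, 1.274250]
step 4: m = 1.197937, f(m) = 0.144599 > 0 → root in [1.121625, 1.197937]
Midpoint of [1.121625, 1.197937] = 1.159781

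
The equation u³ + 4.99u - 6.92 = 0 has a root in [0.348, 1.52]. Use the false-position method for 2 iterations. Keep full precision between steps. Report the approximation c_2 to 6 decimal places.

False-position update: c = (a·f(b) − b·f(a))/(f(b) − f(a)); replace the endpoint whose sign matches f(c).
f(0.348000) = -5.141336, f(1.520000) = 4.176608
step 1: c = 0.994671, f(c) = -0.972492 < 0 → new bracket [0.994671, 1.520000]
step 2: c = 1.093888, f(c) = -0.152561 < 0 → new bracket [1.093888, 1.520000]

1.093888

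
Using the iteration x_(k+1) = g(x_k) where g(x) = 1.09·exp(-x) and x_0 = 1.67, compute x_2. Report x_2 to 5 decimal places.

x_1 = g(1.670000) = 0.205189
x_2 = g(0.205189) = 0.887797

0.88780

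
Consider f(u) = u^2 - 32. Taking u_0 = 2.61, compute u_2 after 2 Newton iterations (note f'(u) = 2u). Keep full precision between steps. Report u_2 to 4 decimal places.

u_0 = 2.610000: f = -25.187900, f' = 5.220000 → u_1 = 2.610000 - (-25.187900)/(5.220000) = 7.435268
u_1 = 7.435268: f = 23.283213, f' = 14.870536 → u_2 = 7.435268 - (23.283213)/(14.870536) = 5.869540

5.8695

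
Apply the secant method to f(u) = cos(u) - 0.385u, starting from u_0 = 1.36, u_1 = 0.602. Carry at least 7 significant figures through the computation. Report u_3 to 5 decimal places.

f(u_0) = -0.314361, f(u_1) = 0.592435
u_2 = 0.602000 - (0.592435)·(0.602000 - 1.360000)/(0.592435 - (-0.314361)) = 1.097222; f(u_2) = 0.033639
u_3 = 1.097222 - (0.033639)·(1.097222 - 0.602000)/(0.033639 - (0.592435)) = 1.127035; f(u_3) = -0.004568

1.12703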